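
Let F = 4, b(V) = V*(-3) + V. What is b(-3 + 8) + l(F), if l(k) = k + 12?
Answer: 6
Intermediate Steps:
b(V) = -2*V (b(V) = -3*V + V = -2*V)
l(k) = 12 + k
b(-3 + 8) + l(F) = -2*(-3 + 8) + (12 + 4) = -2*5 + 16 = -10 + 16 = 6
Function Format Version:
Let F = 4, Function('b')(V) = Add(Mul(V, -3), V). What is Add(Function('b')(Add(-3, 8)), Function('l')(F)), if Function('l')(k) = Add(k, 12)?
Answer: 6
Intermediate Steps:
Function('b')(V) = Mul(-2, V) (Function('b')(V) = Add(Mul(-3, V), V) = Mul(-2, V))
Function('l')(k) = Add(12, k)
Add(Function('b')(Add(-3, 8)), Function('l')(F)) = Add(Mul(-2, Add(-3, 8)), Add(12, 4)) = Add(Mul(-2, 5), 16) = Add(-10, 16) = 6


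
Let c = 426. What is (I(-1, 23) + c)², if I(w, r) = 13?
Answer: 192721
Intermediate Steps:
(I(-1, 23) + c)² = (13 + 426)² = 439² = 192721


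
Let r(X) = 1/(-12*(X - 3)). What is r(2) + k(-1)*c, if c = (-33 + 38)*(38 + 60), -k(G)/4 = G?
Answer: 23521/12 ≈ 1960.1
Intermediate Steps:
k(G) = -4*G
c = 490 (c = 5*98 = 490)
r(X) = 1/(36 - 12*X) (r(X) = 1/(-12*(-3 + X)) = 1/(36 - 12*X))
r(2) + k(-1)*c = -1/(-36 + 12*2) - 4*(-1)*490 = -1/(-36 + 24) + 4*490 = -1/(-12) + 1960 = -1*(-1/12) + 1960 = 1/12 + 1960 = 23521/12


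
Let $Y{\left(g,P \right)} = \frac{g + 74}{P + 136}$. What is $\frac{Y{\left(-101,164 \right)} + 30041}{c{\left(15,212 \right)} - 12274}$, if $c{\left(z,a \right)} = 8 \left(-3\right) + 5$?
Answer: $- \frac{3004091}{1229300} \approx -2.4437$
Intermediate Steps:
$Y{\left(g,P \right)} = \frac{74 + g}{136 + P}$
$c{\left(z,a \right)} = -19$ ($c{\left(z,a \right)} = -24 + 5 = -19$)
$\frac{Y{\left(-101,164 \right)} + 30041}{c{\left(15,212 \right)} - 12274} = \frac{\frac{74 - 101}{136 + 164} + 30041}{-19 - 12274} = \frac{\frac{1}{300} \left(-27\right) + 30041}{-12293} = \left(\frac{1}{300} \left(-27\right) + 30041\right) \left(- \frac{1}{12293}\right) = \left(- \frac{9}{100} + 30041\right) \left(- \frac{1}{12293}\right) = \frac{3004091}{100} \left(- \frac{1}{12293}\right) = - \frac{3004091}{1229300}$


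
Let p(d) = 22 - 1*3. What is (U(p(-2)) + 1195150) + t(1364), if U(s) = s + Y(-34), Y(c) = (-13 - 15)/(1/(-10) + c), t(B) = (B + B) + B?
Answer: 408948281/341 ≈ 1.1993e+6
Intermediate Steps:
t(B) = 3*B (t(B) = 2*B + B = 3*B)
p(d) = 19 (p(d) = 22 - 3 = 19)
Y(c) = -28/(-1/10 + c) (Y(c) = -28/(1*(-1/10) + c) = -28/(-1/10 + c))
U(s) = 280/341 + s (U(s) = s - 280/(-1 + 10*(-34)) = s - 280/(-1 - 340) = s - 280/(-341) = s - 280*(-1/341) = s + 280/341 = 280/341 + s)
(U(p(-2)) + 1195150) + t(1364) = ((280/341 + 19) + 1195150) + 3*1364 = (6759/341 + 1195150) + 4092 = 407552909/341 + 4092 = 408948281/341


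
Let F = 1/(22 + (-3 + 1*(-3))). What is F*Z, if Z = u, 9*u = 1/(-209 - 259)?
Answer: -1/67392 ≈ -1.4839e-5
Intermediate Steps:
u = -1/4212 (u = 1/(9*(-209 - 259)) = (1/9)/(-468) = (1/9)*(-1/468) = -1/4212 ≈ -0.00023742)
Z = -1/4212 ≈ -0.00023742
F = 1/16 (F = 1/(22 + (-3 - 3)) = 1/(22 - 6) = 1/16 ≈ 0.062500)
F*Z = (1/16)*(-1/4212) = -1/67392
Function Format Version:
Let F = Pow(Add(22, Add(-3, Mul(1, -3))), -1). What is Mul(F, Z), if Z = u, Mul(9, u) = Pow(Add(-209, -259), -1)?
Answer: Rational(-1, 67392) ≈ -1.4839e-5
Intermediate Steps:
u = Rational(-1, 4212) (u = Mul(Rational(1, 9), Pow(Add(-209, -259), -1)) = Mul(Rational(1, 9), Pow(-468, -1)) = Mul(Rational(1, 9), Rational(-1, 468)) = Rational(-1, 4212) ≈ -0.00023742)
Z = Rational(-1, 4212) ≈ -0.00023742
F = Rational(1, 16) (F = Pow(Add(22, Add(-3, -3)), -1) = Pow(Add(22, -6), -1) = Pow(16, -1) = Rational(1, 16) ≈ 0.062500)
Mul(F, Z) = Mul(Rational(1, 16), Rational(-1, 4212)) = Rational(-1, 67392)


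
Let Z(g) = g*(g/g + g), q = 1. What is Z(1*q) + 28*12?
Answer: 338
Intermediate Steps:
Z(g) = g*(1 + g)
Z(1*q) + 28*12 = (1*1)*(1 + 1*1) + 28*12 = 1*(1 + 1) + 336 = 1*2 + 336 = 2 + 336 = 338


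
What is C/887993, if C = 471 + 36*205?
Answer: 7851/887993 ≈ 0.0088413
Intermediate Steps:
C = 7851 (C = 471 + 7380 = 7851)
C/887993 = 7851/887993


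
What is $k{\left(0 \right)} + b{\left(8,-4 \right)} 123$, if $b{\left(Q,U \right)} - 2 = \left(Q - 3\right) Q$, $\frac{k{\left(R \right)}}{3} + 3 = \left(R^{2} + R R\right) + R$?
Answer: $5157$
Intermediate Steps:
$k{\left(R \right)} = -9 + 3 R + 6 R^{2}$ ($k{\left(R \right)} = -9 + 3 \left(\left(R^{2} + R R\right) + R\right) = -9 + 3 \left(\left(R^{2} + R^{2}\right) + R\right) = -9 + 3 \left(2 R^{2} + R\right) = -9 + 3 \left(R + 2 R^{2}\right) = -9 + \left(3 R + 6 R^{2}\right) = -9 + 3 R + 6 R^{2}$)
$b{\left(Q,U \right)} = 2 + Q \left(-3 + Q\right)$ ($b{\left(Q,U \right)} = 2 + \left(Q - 3\right) Q = 2 + \left(-3 + Q\right) Q = 2 + Q \left(-3 + Q\right)$)
$k{\left(0 \right)} + b{\left(8,-4 \right)} 123 = \left(-9 + 3 \cdot 0 + 6 \cdot 0^{2}\right) + \left(2 + 8^{2} - 24\right) 123 = \left(-9 + 0 + 6 \cdot 0\right) + \left(2 + 64 - 24\right) 123 = \left(-9 + 0 + 0\right) + 42 \cdot 123 = -9 + 5166 = 5157$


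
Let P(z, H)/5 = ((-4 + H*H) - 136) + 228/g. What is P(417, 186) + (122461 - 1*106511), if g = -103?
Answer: 19386550/103 ≈ 1.8822e+5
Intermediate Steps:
P(z, H) = -73240/103 + 5*H**2 (P(z, H) = 5*(((-4 + H*H) - 136) + 228/(-103)) = 5*(((-4 + H**2) - 136) + 228*(-1/103)) = 5*((-140 + H**2) - 228/103) = 5*(-14648/103 + H**2) = -73240/103 + 5*H**2)
P(417, 186) + (122461 - 1*106511) = (-73240/103 + 5*186**2) + (122461 - 1*106511) = (-73240/103 + 5*34596) + (122461 - 106511) = (-73240/103 + 172980) + 15950 = 17743700/103 + 15950 = 19386550/103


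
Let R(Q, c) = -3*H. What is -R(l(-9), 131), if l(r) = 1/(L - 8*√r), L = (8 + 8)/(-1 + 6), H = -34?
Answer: -102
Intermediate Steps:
L = 16/5 ≈ 3.2000
l(r) = 1/(16/5 - 8*√r)
R(Q, c) = 102 (R(Q, c) = -3*(-34) = 102)
-R(l(-9), 131) = -1*102 = -102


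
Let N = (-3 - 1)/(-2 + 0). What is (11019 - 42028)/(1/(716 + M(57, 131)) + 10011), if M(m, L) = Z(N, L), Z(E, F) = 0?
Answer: -22202444/7167877 ≈ -3.0975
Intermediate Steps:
N = 2 (N = -4/(-2) = -4*(-½) = 2)
M(m, L) = 0
(11019 - 42028)/(1/(716 + M(57, 131)) + 10011) = (11019 - 42028)/(1/(716 + 0) + 10011) = -31009/(1/716 + 10011) = -31009/7167877/716 = -31009*716/7167877 = -22202444/7167877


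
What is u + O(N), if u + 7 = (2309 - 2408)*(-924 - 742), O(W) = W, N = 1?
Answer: 164928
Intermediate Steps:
u = 164927 (u = -7 + (2309 - 2408)*(-924 - 742) = -7 - 99*(-1666) = -7 + 164934 = 164927)
u + O(N) = 164927 + 1 = 164928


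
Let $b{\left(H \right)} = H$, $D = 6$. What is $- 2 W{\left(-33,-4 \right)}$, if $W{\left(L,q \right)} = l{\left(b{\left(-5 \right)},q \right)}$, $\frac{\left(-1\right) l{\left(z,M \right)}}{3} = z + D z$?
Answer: $-210$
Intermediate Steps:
$l{\left(z,M \right)} = - 21 z$ ($l{\left(z,M \right)} = - 3 \left(z + 6 z\right) = - 3 \cdot 7 z = - 21 z$)
$W{\left(L,q \right)} = 105$ ($W{\left(L,q \right)} = \left(-21\right) \left(-5\right) = 105$)
$- 2 W{\left(-33,-4 \right)} = \left(-2\right) 105 = -210$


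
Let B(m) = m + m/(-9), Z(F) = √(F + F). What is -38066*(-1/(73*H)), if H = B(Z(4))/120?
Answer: 2569455*√2/146 ≈ 24889.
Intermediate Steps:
Z(F) = √2*√F (Z(F) = √(2*F) = √2*√F)
B(m) = 8*m/9 (B(m) = m + m*(-⅑) = m - m/9 = 8*m/9)
H = 2*√2/135 (H = (8*(√2*√4)/9)/120 = (8*(√2*2)/9)*(1/120) = (8*(2*√2)/9)*(1/120) = (16*√2/9)*(1/120) = 2*√2/135 ≈ 0.020951)
-38066*(-1/(73*H)) = -38066*(-135*√2/292) = -(-2569455)*√2/146 = 2569455*√2/146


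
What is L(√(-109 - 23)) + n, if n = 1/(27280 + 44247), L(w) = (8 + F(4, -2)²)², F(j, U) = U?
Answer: 10299889/71527 ≈ 144.00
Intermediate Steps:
L(w) = 144 (L(w) = (8 + (-2)²)² = (8 + 4)² = 12² = 144)
n = 1/71527 ≈ 1.3981e-5
L(√(-109 - 23)) + n = 144 + 1/71527 = 10299889/71527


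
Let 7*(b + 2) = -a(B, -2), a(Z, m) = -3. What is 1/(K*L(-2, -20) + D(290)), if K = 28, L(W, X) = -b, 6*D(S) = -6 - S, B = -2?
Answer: -3/16 ≈ -0.18750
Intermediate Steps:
D(S) = -1 - S/6 (D(S) = (-6 - S)/6 = -1 - S/6)
b = -11/7 (b = -2 + (-1*(-3))/7 = -2 + (⅐)*3 = -2 + 3/7 = -11/7 ≈ -1.5714)
L(W, X) = 11/7 (L(W, X) = -1*(-11/7) = 11/7)
1/(K*L(-2, -20) + D(290)) = 1/(28*(11/7) + (-1 - ⅙*290)) = 1/(44 + (-1 - 145/3)) = 1/(44 - 148/3) = 1/(-16/3) = -3/16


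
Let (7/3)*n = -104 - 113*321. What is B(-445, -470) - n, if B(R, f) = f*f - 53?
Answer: 1655060/7 ≈ 2.3644e+5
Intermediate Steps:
B(R, f) = -53 + f² (B(R, f) = f² - 53 = -53 + f²)
n = -109131/7 (n = 3*(-104 - 113*321)/7 = 3*(-104 - 36273)/7 = (3/7)*(-36377) = -109131/7 ≈ -15590.)
B(-445, -470) - n = (-53 + (-470)²) - 1*(-109131/7) = (-53 + 220900) + 109131/7 = 220847 + 109131/7 = 1655060/7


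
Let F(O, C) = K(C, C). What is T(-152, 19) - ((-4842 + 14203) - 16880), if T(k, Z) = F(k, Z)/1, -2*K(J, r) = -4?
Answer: 7521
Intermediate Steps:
K(J, r) = 2 (K(J, r) = -½*(-4) = 2)
F(O, C) = 2
T(k, Z) = 2 (T(k, Z) = 2/1 = 2*1 = 2)
T(-152, 19) - ((-4842 + 14203) - 16880) = 2 - ((-4842 + 14203) - 16880) = 2 - (9361 - 16880) = 2 - 1*(-7519) = 2 + 7519 = 7521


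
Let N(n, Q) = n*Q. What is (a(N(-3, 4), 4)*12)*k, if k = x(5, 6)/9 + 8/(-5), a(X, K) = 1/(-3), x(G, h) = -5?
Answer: 388/45 ≈ 8.6222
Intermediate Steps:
N(n, Q) = Q*n
a(X, K) = -⅓
k = -97/45 (k = -5/9 + 8/(-5) = -5*⅑ + 8*(-⅕) = -5/9 - 8/5 = -97/45 ≈ -2.1556)
(a(N(-3, 4), 4)*12)*k = -⅓*12*(-97/45) = -4*(-97/45) = 388/45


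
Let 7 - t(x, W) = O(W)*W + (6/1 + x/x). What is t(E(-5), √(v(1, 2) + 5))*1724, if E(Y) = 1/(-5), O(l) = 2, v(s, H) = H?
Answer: -3448*√7 ≈ -9122.5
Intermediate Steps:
E(Y) = -⅕
t(x, W) = -2*W (t(x, W) = 7 - (2*W + (6/1 + x/x)) = 7 - (2*W + (6*1 + 1)) = 7 - (2*W + (6 + 1)) = 7 - (2*W + 7) = 7 - (7 + 2*W) = 7 + (-7 - 2*W) = -2*W)
t(E(-5), √(v(1, 2) + 5))*1724 = -2*√(2 + 5)*1724 = -2*√7*1724 = -3448*√7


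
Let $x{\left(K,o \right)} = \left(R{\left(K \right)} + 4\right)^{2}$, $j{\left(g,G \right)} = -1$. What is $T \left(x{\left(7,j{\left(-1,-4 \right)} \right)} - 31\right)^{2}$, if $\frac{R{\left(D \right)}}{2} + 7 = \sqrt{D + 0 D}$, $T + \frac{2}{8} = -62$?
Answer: $- \frac{5131641}{4} + 483060 \sqrt{7} \approx -4853.6$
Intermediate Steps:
$T = - \frac{249}{4}$ ($T = - \frac{1}{4} - 62 = - \frac{249}{4} \approx -62.25$)
$R{\left(D \right)} = -14 + 2 \sqrt{D}$ ($R{\left(D \right)} = -14 + 2 \sqrt{D + 0 D} = -14 + 2 \sqrt{D + 0} = -14 + 2 \sqrt{D}$)
$x{\left(K,o \right)} = \left(-10 + 2 \sqrt{K}\right)^{2}$ ($x{\left(K,o \right)} = \left(\left(-14 + 2 \sqrt{K}\right) + 4\right)^{2} = \left(-10 + 2 \sqrt{K}\right)^{2}$)
$T \left(x{\left(7,j{\left(-1,-4 \right)} \right)} - 31\right)^{2} = - \frac{249 \left(4 \left(-5 + \sqrt{7}\right)^{2} - 31\right)^{2}}{4} = - \frac{249 \left(-31 + 4 \left(-5 + \sqrt{7}\right)^{2}\right)^{2}}{4}$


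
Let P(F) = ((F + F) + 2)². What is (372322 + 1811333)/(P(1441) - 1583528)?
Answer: 2183655/6733928 ≈ 0.32428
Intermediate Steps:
P(F) = (2 + 2*F)² (P(F) = (2*F + 2)² = (2 + 2*F)²)
(372322 + 1811333)/(P(1441) - 1583528) = (372322 + 1811333)/(4*(1 + 1441)² - 1583528) = 2183655/(4*1442² - 1583528) = 2183655/(4*2079364 - 1583528) = 2183655/(8317456 - 1583528) = 2183655/6733928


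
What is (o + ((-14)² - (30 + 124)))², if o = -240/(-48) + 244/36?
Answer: 234256/81 ≈ 2892.1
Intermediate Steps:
o = 106/9 (o = -240*(-1/48) + 244*(1/36) = 5 + 61/9 = 106/9 ≈ 11.778)
(o + ((-14)² - (30 + 124)))² = (106/9 + ((-14)² - (30 + 124)))² = (106/9 + (196 - 1*154))² = (106/9 + (196 - 154))² = (106/9 + 42)² = (484/9)² = 234256/81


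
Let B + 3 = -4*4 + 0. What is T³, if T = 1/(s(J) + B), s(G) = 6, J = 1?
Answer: -1/2197 ≈ -0.00045517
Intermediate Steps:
B = -19 (B = -3 + (-4*4 + 0) = -3 + (-16 + 0) = -3 - 16 = -19)
T = -1/13 (T = 1/(6 - 19) = 1/(-13) = -1/13 ≈ -0.076923)
T³ = (-1/13)³ = -1/2197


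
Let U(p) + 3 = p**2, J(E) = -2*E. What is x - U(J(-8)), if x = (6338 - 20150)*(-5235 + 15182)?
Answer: -137388217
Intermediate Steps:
x = -137387964 (x = -13812*9947 = -137387964)
U(p) = -3 + p**2
x - U(J(-8)) = -137387964 - (-3 + (-2*(-8))**2) = -137387964 - (-3 + 16**2) = -137387964 - (-3 + 256) = -137387964 - 1*253 = -137387964 - 253 = -137388217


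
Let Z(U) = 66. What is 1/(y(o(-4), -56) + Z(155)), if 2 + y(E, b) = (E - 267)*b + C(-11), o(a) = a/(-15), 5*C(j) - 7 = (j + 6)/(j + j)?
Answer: 330/4950829 ≈ 6.6655e-5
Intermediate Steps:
C(j) = 7/5 + (6 + j)/(10*j) (C(j) = 7/5 + ((j + 6)/(j + j))/5 = 7/5 + ((6 + j)/((2*j)))/5 = 7/5 + ((6 + j)*(1/(2*j)))/5 = 7/5 + ((6 + j)/(2*j))/5 = 7/5 + (6 + j)/(10*j))
o(a) = -a/15 (o(a) = a*(-1/15) = -a/15)
y(E, b) = -61/110 + b*(-267 + E) (y(E, b) = -2 + ((E - 267)*b + (3/10)*(2 + 5*(-11))/(-11)) = -2 + ((-267 + E)*b + (3/10)*(-1/11)*(2 - 55)) = -2 + (b*(-267 + E) + (3/10)*(-1/11)*(-53)) = -2 + (b*(-267 + E) + 159/110) = -2 + (159/110 + b*(-267 + E)) = -61/110 + b*(-267 + E))
1/(y(o(-4), -56) + Z(155)) = 1/((-61/110 - 267*(-56) - 1/15*(-4)*(-56)) + 66) = 1/((-61/110 + 14952 + (4/15)*(-56)) + 66) = 1/((-61/110 + 14952 - 224/15) + 66) = 1/(4929049/330 + 66) = 1/(4950829/330) = 330/4950829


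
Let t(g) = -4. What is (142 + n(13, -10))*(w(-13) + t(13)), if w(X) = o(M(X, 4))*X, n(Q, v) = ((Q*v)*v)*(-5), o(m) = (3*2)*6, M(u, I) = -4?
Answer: 3000976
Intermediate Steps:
o(m) = 36 (o(m) = 6*6 = 36)
n(Q, v) = -5*Q*v² (n(Q, v) = (Q*v²)*(-5) = -5*Q*v²)
w(X) = 36*X
(142 + n(13, -10))*(w(-13) + t(13)) = (142 - 5*13*(-10)²)*(36*(-13) - 4) = (142 - 5*13*100)*(-468 - 4) = (142 - 6500)*(-472) = -6358*(-472) = 3000976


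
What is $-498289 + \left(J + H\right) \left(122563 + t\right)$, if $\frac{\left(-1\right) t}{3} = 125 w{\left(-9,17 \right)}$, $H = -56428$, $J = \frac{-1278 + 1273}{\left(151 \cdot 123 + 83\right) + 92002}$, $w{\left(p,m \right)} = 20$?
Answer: $- \frac{718532632205789}{110658} \approx -6.4933 \cdot 10^{9}$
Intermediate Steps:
$J = - \frac{5}{110658}$ ($J = - \frac{5}{\left(18573 + 83\right) + 92002} = - \frac{5}{18656 + 92002} = - \frac{5}{110658} \approx -4.5184 \cdot 10^{-5}$)
$t = -7500$ ($t = - 3 \cdot 125 \cdot 20 = \left(-3\right) 2500 = -7500$)
$-498289 + \left(J + H\right) \left(122563 + t\right) = -498289 + \left(- \frac{5}{110658} - 56428\right) \left(122563 - 7500\right) = -498289 - \frac{718477492541627}{110658} = - \frac{718532632205789}{110658}$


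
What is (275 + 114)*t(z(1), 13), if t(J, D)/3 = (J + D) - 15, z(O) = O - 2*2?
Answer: -5835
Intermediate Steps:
z(O) = -4 + O (z(O) = O - 4 = -4 + O)
t(J, D) = -45 + 3*D + 3*J (t(J, D) = 3*((J + D) - 15) = 3*((D + J) - 15) = 3*(-15 + D + J) = -45 + 3*D + 3*J)
(275 + 114)*t(z(1), 13) = (275 + 114)*(-45 + 3*13 + 3*(-4 + 1)) = 389*(-45 + 39 + 3*(-3)) = 389*(-45 + 39 - 9) = 389*(-15) = -5835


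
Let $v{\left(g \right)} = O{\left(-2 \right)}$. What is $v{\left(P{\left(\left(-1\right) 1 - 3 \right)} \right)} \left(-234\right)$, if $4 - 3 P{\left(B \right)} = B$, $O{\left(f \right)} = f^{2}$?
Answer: $-936$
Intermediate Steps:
$P{\left(B \right)} = \frac{4}{3} - \frac{B}{3}$
$v{\left(g \right)} = 4$ ($v{\left(g \right)} = \left(-2\right)^{2} = 4$)
$v{\left(P{\left(\left(-1\right) 1 - 3 \right)} \right)} \left(-234\right) = 4 \left(-234\right) = -936$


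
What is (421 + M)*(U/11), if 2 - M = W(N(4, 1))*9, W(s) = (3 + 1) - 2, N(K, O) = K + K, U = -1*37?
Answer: -14985/11 ≈ -1362.3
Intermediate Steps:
U = -37
N(K, O) = 2*K
W(s) = 2 (W(s) = 4 - 2 = 2)
M = -16 (M = 2 - 2*9 = 2 - 1*18 = 2 - 18 = -16)
(421 + M)*(U/11) = (421 - 16)*(-37/11) = 405*(-37*1/11) = 405*(-37/11) = -14985/11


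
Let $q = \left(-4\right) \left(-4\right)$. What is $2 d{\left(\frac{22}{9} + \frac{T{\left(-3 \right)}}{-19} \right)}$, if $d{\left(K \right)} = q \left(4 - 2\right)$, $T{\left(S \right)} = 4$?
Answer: $64$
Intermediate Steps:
$q = 16$
$d{\left(K \right)} = 32$ ($d{\left(K \right)} = 16 \left(4 - 2\right) = 16 \cdot 2 = 32$)
$2 d{\left(\frac{22}{9} + \frac{T{\left(-3 \right)}}{-19} \right)} = 2 \cdot 32 = 64$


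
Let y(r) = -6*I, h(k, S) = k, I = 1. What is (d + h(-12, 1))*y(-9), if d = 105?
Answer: -558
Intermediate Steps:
y(r) = -6 (y(r) = -6*1 = -6)
(d + h(-12, 1))*y(-9) = (105 - 12)*(-6) = 93*(-6) = -558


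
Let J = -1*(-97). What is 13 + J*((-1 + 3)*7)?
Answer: 1371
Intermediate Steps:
J = 97
13 + J*((-1 + 3)*7) = 13 + 97*((-1 + 3)*7) = 13 + 97*(2*7) = 13 + 97*14 = 13 + 1358 = 1371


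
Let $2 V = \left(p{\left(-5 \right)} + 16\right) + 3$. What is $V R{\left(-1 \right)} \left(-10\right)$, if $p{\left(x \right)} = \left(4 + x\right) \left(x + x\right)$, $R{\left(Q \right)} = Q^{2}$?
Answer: $-145$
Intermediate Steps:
$p{\left(x \right)} = 2 x \left(4 + x\right)$ ($p{\left(x \right)} = \left(4 + x\right) 2 x = 2 x \left(4 + x\right)$)
$V = \frac{29}{2}$ ($V = \frac{\left(2 \left(-5\right) \left(4 - 5\right) + 16\right) + 3}{2} = \frac{\left(2 \left(-5\right) \left(-1\right) + 16\right) + 3}{2} = \frac{\left(10 + 16\right) + 3}{2} = \frac{26 + 3}{2} = \frac{1}{2} \cdot 29 = \frac{29}{2} \approx 14.5$)
$V R{\left(-1 \right)} \left(-10\right) = \frac{29 \left(-1\right)^{2}}{2} \left(-10\right) = \frac{29}{2} \cdot 1 \left(-10\right) = \frac{29}{2} \left(-10\right) = -145$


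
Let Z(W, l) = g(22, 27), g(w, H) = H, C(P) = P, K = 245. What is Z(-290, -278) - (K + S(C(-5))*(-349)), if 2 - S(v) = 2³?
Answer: -2312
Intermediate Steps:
Z(W, l) = 27
S(v) = -6 (S(v) = 2 - 1*2³ = 2 - 1*8 = 2 - 8 = -6)
Z(-290, -278) - (K + S(C(-5))*(-349)) = 27 - (245 - 6*(-349)) = 27 - (245 + 2094) = 27 - 1*2339 = 27 - 2339 = -2312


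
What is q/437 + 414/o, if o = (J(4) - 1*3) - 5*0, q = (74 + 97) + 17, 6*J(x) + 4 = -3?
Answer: -1080808/10925 ≈ -98.930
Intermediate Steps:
J(x) = -7/6 (J(x) = -2/3 + (1/6)*(-3) = -2/3 - 1/2 = -7/6)
q = 188 (q = 171 + 17 = 188)
o = -25/6 (o = (-7/6 - 1*3) - 5*0 = (-7/6 - 3) + 0 = -25/6 + 0 = -25/6 ≈ -4.1667)
q/437 + 414/o = 188/437 + 414/(-25/6) = 188*(1/437) + 414*(-6/25) = 188/437 - 2484/25 = -1080808/10925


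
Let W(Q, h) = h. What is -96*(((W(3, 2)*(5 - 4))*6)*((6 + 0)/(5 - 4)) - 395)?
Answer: 31008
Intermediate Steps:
-96*(((W(3, 2)*(5 - 4))*6)*((6 + 0)/(5 - 4)) - 395) = -96*(((2*(5 - 4))*6)*((6 + 0)/(5 - 4)) - 395) = -96*(((2*1)*6)*(6/1) - 395) = -96*((2*6)*(6*1) - 395) = -96*(12*6 - 395) = -96*(72 - 395) = -96*(-323) = 31008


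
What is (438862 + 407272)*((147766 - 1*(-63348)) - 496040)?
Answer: -241085576084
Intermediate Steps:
(438862 + 407272)*((147766 - 1*(-63348)) - 496040) = 846134*((147766 + 63348) - 496040) = 846134*(211114 - 496040) = 846134*(-284926) = -241085576084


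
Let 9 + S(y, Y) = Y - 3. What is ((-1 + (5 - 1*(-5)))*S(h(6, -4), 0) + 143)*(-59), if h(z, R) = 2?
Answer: -2065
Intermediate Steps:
S(y, Y) = -12 + Y (S(y, Y) = -9 + (Y - 3) = -9 + (-3 + Y) = -12 + Y)
((-1 + (5 - 1*(-5)))*S(h(6, -4), 0) + 143)*(-59) = ((-1 + (5 - 1*(-5)))*(-12 + 0) + 143)*(-59) = ((-1 + (5 + 5))*(-12) + 143)*(-59) = ((-1 + 10)*(-12) + 143)*(-59) = (9*(-12) + 143)*(-59) = (-108 + 143)*(-59) = 35*(-59) = -2065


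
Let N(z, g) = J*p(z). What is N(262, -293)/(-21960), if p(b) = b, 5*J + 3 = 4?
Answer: -131/54900 ≈ -0.0023862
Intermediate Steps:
J = ⅕ (J = -⅗ + (⅕)*4 = -⅗ + ⅘ = ⅕ ≈ 0.20000)
N(z, g) = z/5
N(262, -293)/(-21960) = ((⅕)*262)/(-21960) = (262/5)*(-1/21960) = -131/54900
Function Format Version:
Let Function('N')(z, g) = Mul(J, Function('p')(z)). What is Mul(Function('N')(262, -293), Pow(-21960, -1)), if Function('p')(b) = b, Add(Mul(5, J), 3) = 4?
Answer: Rational(-131, 54900) ≈ -0.0023862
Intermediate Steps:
J = Rational(1, 5) (J = Add(Rational(-3, 5), Mul(Rational(1, 5), 4)) = Add(Rational(-3, 5), Rational(4, 5)) = Rational(1, 5) ≈ 0.20000)
Function('N')(z, g) = Mul(Rational(1, 5), z)
Mul(Function('N')(262, -293), Pow(-21960, -1)) = Mul(Mul(Rational(1, 5), 262), Pow(-21960, -1)) = Mul(Rational(262, 5), Rational(-1, 21960)) = Rational(-131, 54900)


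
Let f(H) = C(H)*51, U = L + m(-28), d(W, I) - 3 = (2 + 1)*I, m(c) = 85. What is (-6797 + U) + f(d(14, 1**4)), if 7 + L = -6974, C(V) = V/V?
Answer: -13642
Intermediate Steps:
C(V) = 1
L = -6981 (L = -7 - 6974 = -6981)
d(W, I) = 3 + 3*I (d(W, I) = 3 + (2 + 1)*I = 3 + 3*I)
U = -6896 (U = -6981 + 85 = -6896)
f(H) = 51 (f(H) = 1*51 = 51)
(-6797 + U) + f(d(14, 1**4)) = (-6797 - 6896) + 51 = -13693 + 51 = -13642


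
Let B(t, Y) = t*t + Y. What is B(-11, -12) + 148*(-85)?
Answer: -12471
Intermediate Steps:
B(t, Y) = Y + t² (B(t, Y) = t² + Y = Y + t²)
B(-11, -12) + 148*(-85) = (-12 + (-11)²) + 148*(-85) = (-12 + 121) - 12580 = 109 - 12580 = -12471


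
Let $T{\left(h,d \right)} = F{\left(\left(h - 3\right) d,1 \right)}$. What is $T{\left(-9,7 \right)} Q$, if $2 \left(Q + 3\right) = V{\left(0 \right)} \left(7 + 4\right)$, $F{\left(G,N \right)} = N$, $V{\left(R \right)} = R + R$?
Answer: $-3$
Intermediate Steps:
$V{\left(R \right)} = 2 R$
$T{\left(h,d \right)} = 1$
$Q = -3$ ($Q = -3 + \frac{2 \cdot 0 \left(7 + 4\right)}{2} = -3 + \frac{0 \cdot 11}{2} = -3 + \frac{1}{2} \cdot 0 = -3 + 0 = -3$)
$T{\left(-9,7 \right)} Q = 1 \left(-3\right) = -3$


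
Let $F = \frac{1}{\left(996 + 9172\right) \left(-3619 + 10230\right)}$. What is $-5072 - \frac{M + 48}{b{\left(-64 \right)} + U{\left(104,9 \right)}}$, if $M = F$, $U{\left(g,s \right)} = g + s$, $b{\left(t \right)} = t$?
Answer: $- \frac{16709439797249}{3293811752} \approx -5073.0$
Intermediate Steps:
$F = \frac{1}{67220648}$ ($F = \frac{1}{10168 \cdot 6611} = \frac{1}{67220648} \approx 1.4876 \cdot 10^{-8}$)
$M = \frac{1}{67220648} \approx 1.4876 \cdot 10^{-8}$
$-5072 - \frac{M + 48}{b{\left(-64 \right)} + U{\left(104,9 \right)}} = -5072 - \frac{\frac{1}{67220648} + 48}{-64 + \left(104 + 9\right)} = -5072 - \frac{3226591105}{67220648 \left(-64 + 113\right)} = -5072 - \frac{3226591105}{67220648 \cdot 49} = -5072 - \frac{3226591105}{67220648} \cdot \frac{1}{49} = -5072 - \frac{3226591105}{3293811752} = - \frac{16709439797249}{3293811752}$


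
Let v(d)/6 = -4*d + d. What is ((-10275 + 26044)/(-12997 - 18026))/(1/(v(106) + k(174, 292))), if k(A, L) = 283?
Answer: 25624625/31023 ≈ 825.99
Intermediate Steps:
v(d) = -18*d (v(d) = 6*(-4*d + d) = 6*(-3*d) = -18*d)
((-10275 + 26044)/(-12997 - 18026))/(1/(v(106) + k(174, 292))) = ((-10275 + 26044)/(-12997 - 18026))/(1/(-18*106 + 283)) = (15769/(-31023))/(1/(-1908 + 283)) = (15769*(-1/31023))/(1/(-1625)) = -15769/(31023*(-1/1625)) = -15769/31023*(-1625) = 25624625/31023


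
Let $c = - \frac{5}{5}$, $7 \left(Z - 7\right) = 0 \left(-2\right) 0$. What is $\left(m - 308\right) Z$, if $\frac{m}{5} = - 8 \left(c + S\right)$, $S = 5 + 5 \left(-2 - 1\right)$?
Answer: $924$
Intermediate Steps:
$Z = 7$ ($Z = 7 + \frac{0 \left(-2\right) 0}{7} = 7 + \frac{0 \cdot 0}{7} = 7 + \frac{1}{7} \cdot 0 = 7 + 0 = 7$)
$S = -10$ ($S = 5 + 5 \left(-3\right) = 5 - 15 = -10$)
$c = -1$ ($c = \left(-5\right) \frac{1}{5} = -1$)
$m = 440$ ($m = 5 \left(- 8 \left(-1 - 10\right)\right) = 5 \left(\left(-8\right) \left(-11\right)\right) = 5 \cdot 88 = 440$)
$\left(m - 308\right) Z = \left(440 - 308\right) 7 = 132 \cdot 7 = 924$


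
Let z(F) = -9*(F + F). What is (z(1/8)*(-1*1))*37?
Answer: 333/4 ≈ 83.250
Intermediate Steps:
z(F) = -18*F
(z(1/8)*(-1*1))*37 = ((-18/8)*(-1*1))*37 = (-18*⅛*(-1))*37 = -9/4*(-1)*37 = (9/4)*37 = 333/4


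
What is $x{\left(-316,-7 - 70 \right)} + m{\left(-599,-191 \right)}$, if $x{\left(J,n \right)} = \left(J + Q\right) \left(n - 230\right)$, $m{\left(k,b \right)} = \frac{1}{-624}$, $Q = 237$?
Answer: $\frac{15133871}{624} \approx 24253.0$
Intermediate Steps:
$m{\left(k,b \right)} = - \frac{1}{624}$
$x{\left(J,n \right)} = \left(-230 + n\right) \left(237 + J\right)$ ($x{\left(J,n \right)} = \left(J + 237\right) \left(n - 230\right) = \left(237 + J\right) \left(-230 + n\right) = \left(-230 + n\right) \left(237 + J\right)$)
$x{\left(-316,-7 - 70 \right)} + m{\left(-599,-191 \right)} = \left(-54510 - -72680 + 237 \left(-7 - 70\right) - 316 \left(-7 - 70\right)\right) - \frac{1}{624} = \left(-54510 + 72680 + 237 \left(-7 - 70\right) - 316 \left(-7 - 70\right)\right) - \frac{1}{624} = \left(-54510 + 72680 + 237 \left(-77\right) - -24332\right) - \frac{1}{624} = \left(-54510 + 72680 - 18249 + 24332\right) - \frac{1}{624} = 24253 - \frac{1}{624} = \frac{15133871}{624}$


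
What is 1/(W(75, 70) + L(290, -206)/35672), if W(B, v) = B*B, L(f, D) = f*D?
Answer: 8918/50148815 ≈ 0.00017783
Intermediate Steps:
L(f, D) = D*f
W(B, v) = B**2
1/(W(75, 70) + L(290, -206)/35672) = 1/(75**2 - 206*290/35672) = 1/(5625 - 59740*1/35672) = 1/(5625 - 14935/8918) = 1/(50148815/8918) = 8918/50148815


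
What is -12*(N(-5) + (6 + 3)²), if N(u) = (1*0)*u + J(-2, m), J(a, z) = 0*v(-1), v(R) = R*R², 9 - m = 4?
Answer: -972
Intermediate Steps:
m = 5 (m = 9 - 1*4 = 9 - 4 = 5)
v(R) = R³
J(a, z) = 0 (J(a, z) = 0*(-1)³ = 0*(-1) = 0)
N(u) = 0 (N(u) = (1*0)*u + 0 = 0*u + 0 = 0 + 0 = 0)
-12*(N(-5) + (6 + 3)²) = -12*(0 + (6 + 3)²) = -12*(0 + 9²) = -12*(0 + 81) = -12*81 = -972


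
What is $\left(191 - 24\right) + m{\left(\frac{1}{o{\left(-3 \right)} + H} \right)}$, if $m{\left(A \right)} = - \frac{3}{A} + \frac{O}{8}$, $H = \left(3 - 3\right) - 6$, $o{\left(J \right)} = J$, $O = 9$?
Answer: $\frac{1561}{8} \approx 195.13$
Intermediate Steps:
$H = -6$ ($H = 0 - 6 = -6$)
$m{\left(A \right)} = \frac{9}{8} - \frac{3}{A}$ ($m{\left(A \right)} = - \frac{3}{A} + \frac{9}{8} = \frac{9}{8} - \frac{3}{A}$)
$\left(191 - 24\right) + m{\left(\frac{1}{o{\left(-3 \right)} + H} \right)} = \left(191 - 24\right) - \left(- \frac{9}{8} + \frac{3}{\frac{1}{-3 - 6}}\right) = 167 - \left(- \frac{9}{8} + \frac{3}{\frac{1}{-9}}\right) = 167 - \left(- \frac{9}{8} + \frac{3}{- \frac{1}{9}}\right) = 167 + \left(\frac{9}{8} - -27\right) = 167 + \left(\frac{9}{8} + 27\right) = 167 + \frac{225}{8} = \frac{1561}{8}$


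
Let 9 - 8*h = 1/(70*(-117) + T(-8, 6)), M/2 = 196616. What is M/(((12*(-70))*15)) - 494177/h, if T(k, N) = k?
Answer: -7292791587026/16601175 ≈ -4.3929e+5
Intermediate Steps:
M = 393232 (M = 2*196616 = 393232)
h = 73783/65584 (h = 9/8 - 1/(8*(70*(-117) - 8)) = 9/8 - 1/(8*(-8190 - 8)) = 9/8 - 1/8/(-8198) = 9/8 - 1/8*(-1/8198) = 9/8 + 1/65584 = 73783/65584 ≈ 1.1250)
M/(((12*(-70))*15)) - 494177/h = 393232/(((12*(-70))*15)) - 494177/73783/65584 = 393232/((-840*15)) - 494177*65584/73783 = 393232/(-12600) - 32410104368/73783 = 393232*(-1/12600) - 32410104368/73783 = -7022/225 - 32410104368/73783 = -7292791587026/16601175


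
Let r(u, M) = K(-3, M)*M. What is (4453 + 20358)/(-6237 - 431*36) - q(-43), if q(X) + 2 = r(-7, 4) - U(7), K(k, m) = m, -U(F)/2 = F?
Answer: -633895/21753 ≈ -29.141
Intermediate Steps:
U(F) = -2*F
r(u, M) = M² (r(u, M) = M*M = M²)
q(X) = 28 (q(X) = -2 + (4² - (-2)*7) = -2 + (16 - 1*(-14)) = -2 + (16 + 14) = -2 + 30 = 28)
(4453 + 20358)/(-6237 - 431*36) - q(-43) = (4453 + 20358)/(-6237 - 431*36) - 1*28 = 24811/(-6237 - 15516) - 28 = 24811/(-21753) - 28 = 24811*(-1/21753) - 28 = -24811/21753 - 28 = -633895/21753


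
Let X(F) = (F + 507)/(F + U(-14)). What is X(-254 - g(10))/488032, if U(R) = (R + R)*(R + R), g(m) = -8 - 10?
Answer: 271/267441536 ≈ 1.0133e-6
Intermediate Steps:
g(m) = -18
U(R) = 4*R² (U(R) = (2*R)*(2*R) = 4*R²)
X(F) = (507 + F)/(784 + F) (X(F) = (F + 507)/(F + 4*(-14)²) = (507 + F)/(F + 4*196) = (507 + F)/(F + 784) = (507 + F)/(784 + F))
X(-254 - g(10))/488032 = ((507 + (-254 - 1*(-18)))/(784 + (-254 - 1*(-18))))/488032 = ((507 + (-254 + 18))/(784 + (-254 + 18)))*(1/488032) = ((507 - 236)/(784 - 236))*(1/488032) = (271/548)*(1/488032) = 271/267441536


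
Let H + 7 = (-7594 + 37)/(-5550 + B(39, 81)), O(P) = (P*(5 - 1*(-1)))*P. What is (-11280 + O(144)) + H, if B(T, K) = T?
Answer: 18892772/167 ≈ 1.1313e+5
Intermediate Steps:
O(P) = 6*P**2 (O(P) = (P*(5 + 1))*P = (P*6)*P = (6*P)*P = 6*P**2)
H = -940/167 (H = -7 + (-7594 + 37)/(-5550 + 39) = -7 - 7557/(-5511) = -7 - 7557*(-1/5511) = -7 + 229/167 = -940/167 ≈ -5.6287)
(-11280 + O(144)) + H = (-11280 + 6*144**2) - 940/167 = (-11280 + 6*20736) - 940/167 = (-11280 + 124416) - 940/167 = 113136 - 940/167 = 18892772/167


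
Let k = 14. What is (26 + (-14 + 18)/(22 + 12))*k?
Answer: 6216/17 ≈ 365.65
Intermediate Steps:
(26 + (-14 + 18)/(22 + 12))*k = (26 + (-14 + 18)/(22 + 12))*14 = (26 + 4/34)*14 = (26 + 4*(1/34))*14 = (26 + 2/17)*14 = (444/17)*14 = 6216/17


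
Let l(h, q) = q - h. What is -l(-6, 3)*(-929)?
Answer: 8361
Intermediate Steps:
-l(-6, 3)*(-929) = -(3 - 1*(-6))*(-929) = -(3 + 6)*(-929) = -1*9*(-929) = -9*(-929) = 8361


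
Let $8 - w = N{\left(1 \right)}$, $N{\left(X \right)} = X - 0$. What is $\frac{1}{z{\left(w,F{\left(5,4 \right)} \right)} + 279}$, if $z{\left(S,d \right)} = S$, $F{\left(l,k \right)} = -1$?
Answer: $\frac{1}{286} \approx 0.0034965$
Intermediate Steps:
$N{\left(X \right)} = X$ ($N{\left(X \right)} = X + 0 = X$)
$w = 7$ ($w = 8 - 1 = 7$)
$\frac{1}{z{\left(w,F{\left(5,4 \right)} \right)} + 279} = \frac{1}{7 + 279} = \frac{1}{286}$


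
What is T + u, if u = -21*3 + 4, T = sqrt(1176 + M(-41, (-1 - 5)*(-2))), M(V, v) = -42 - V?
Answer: -59 + 5*sqrt(47) ≈ -24.722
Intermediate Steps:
T = 5*sqrt(47) (T = sqrt(1176 + (-42 - 1*(-41))) = sqrt(1176 + (-42 + 41)) = sqrt(1176 - 1) = sqrt(1175) = 5*sqrt(47) ≈ 34.278)
u = -59 (u = -63 + 4 = -59)
T + u = 5*sqrt(47) - 59 = -59 + 5*sqrt(47)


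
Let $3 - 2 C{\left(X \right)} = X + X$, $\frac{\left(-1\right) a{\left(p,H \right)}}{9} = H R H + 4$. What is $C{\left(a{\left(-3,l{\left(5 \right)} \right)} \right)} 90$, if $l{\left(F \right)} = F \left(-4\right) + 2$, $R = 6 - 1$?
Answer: $1315575$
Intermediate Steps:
$R = 5$
$l{\left(F \right)} = 2 - 4 F$ ($l{\left(F \right)} = - 4 F + 2 = 2 - 4 F$)
$a{\left(p,H \right)} = -36 - 45 H^{2}$ ($a{\left(p,H \right)} = - 9 \left(H 5 H + 4\right) = - 9 \left(5 H H + 4\right) = - 9 \left(5 H^{2} + 4\right) = - 9 \left(4 + 5 H^{2}\right) = -36 - 45 H^{2}$)
$C{\left(X \right)} = \frac{3}{2} - X$ ($C{\left(X \right)} = \frac{3}{2} - \frac{X + X}{2} = \frac{3}{2} - \frac{2 X}{2} = \frac{3}{2} - X$)
$C{\left(a{\left(-3,l{\left(5 \right)} \right)} \right)} 90 = \left(\frac{3}{2} - \left(-36 - 45 \left(2 - 20\right)^{2}\right)\right) 90 = \left(\frac{3}{2} - \left(-36 - 45 \left(-18\right)^{2}\right)\right) 90 = \left(\frac{3}{2} - \left(-36 - 14580\right)\right) 90 = \left(\frac{3}{2} - -14616\right) 90 = \left(\frac{3}{2} + 14616\right) 90 = \frac{29235}{2} \cdot 90 = 1315575$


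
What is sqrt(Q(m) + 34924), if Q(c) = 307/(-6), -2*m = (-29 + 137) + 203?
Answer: sqrt(1255422)/6 ≈ 186.74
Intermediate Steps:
m = -311/2 (m = -((-29 + 137) + 203)/2 = -(108 + 203)/2 = -1/2*311 = -311/2 ≈ -155.50)
Q(c) = -307/6 (Q(c) = 307*(-1/6) = -307/6)
sqrt(Q(m) + 34924) = sqrt(-307/6 + 34924) = sqrt(209237/6) = sqrt(1255422)/6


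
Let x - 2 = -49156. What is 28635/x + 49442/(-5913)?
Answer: -2599590823/290647602 ≈ -8.9441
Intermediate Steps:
x = -49154 (x = 2 - 49156 = -49154)
28635/x + 49442/(-5913) = 28635/(-49154) + 49442/(-5913) = 28635*(-1/49154) + 49442*(-1/5913) = -28635/49154 - 49442/5913 = -2599590823/290647602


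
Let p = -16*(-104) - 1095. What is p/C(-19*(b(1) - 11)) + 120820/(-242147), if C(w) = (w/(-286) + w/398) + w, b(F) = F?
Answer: 3268241776651/1307959441970 ≈ 2.4987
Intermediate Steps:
p = 569 (p = 1664 - 1095 = 569)
C(w) = 28429*w/28457 (C(w) = (w*(-1/286) + w*(1/398)) + w = (-w/286 + w/398) + w = -28*w/28457 + w = 28429*w/28457)
p/C(-19*(b(1) - 11)) + 120820/(-242147) = 569/((28429*(-19*(1 - 11))/28457)) + 120820/(-242147) = 569/((28429*(-19*(-10))/28457)) + 120820*(-1/242147) = 569/(((28429/28457)*190)) - 120820/242147 = 569/(5401510/28457) - 120820/242147 = 569*(28457/5401510) - 120820/242147 = 16192033/5401510 - 120820/242147 = 3268241776651/1307959441970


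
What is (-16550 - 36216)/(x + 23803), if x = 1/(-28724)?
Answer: -1515650584/683717371 ≈ -2.2168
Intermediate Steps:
x = -1/28724 ≈ -3.4814e-5
(-16550 - 36216)/(x + 23803) = (-16550 - 36216)/(-1/28724 + 23803) = -52766/683717371/28724 = -52766*28724/683717371 = -1515650584/683717371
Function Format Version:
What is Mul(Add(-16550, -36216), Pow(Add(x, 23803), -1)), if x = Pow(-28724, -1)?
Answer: Rational(-1515650584, 683717371) ≈ -2.2168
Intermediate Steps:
x = Rational(-1, 28724) ≈ -3.4814e-5
Mul(Add(-16550, -36216), Pow(Add(x, 23803), -1)) = Mul(Add(-16550, -36216), Pow(Add(Rational(-1, 28724), 23803), -1)) = Mul(-52766, Pow(Rational(683717371, 28724), -1)) = Mul(-52766, Rational(28724, 683717371)) = Rational(-1515650584, 683717371)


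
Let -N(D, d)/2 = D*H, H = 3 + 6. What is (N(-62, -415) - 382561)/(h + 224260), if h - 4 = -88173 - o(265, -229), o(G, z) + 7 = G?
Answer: -381445/135833 ≈ -2.8082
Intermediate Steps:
H = 9
N(D, d) = -18*D (N(D, d) = -2*D*9 = -18*D)
o(G, z) = -7 + G
h = -88427 (h = 4 + (-88173 - (-7 + 265)) = 4 + (-88173 - 1*258) = 4 + (-88173 - 258) = 4 - 88431 = -88427)
(N(-62, -415) - 382561)/(h + 224260) = (-18*(-62) - 382561)/(-88427 + 224260) = (1116 - 382561)/135833 = -381445*1/135833 = -381445/135833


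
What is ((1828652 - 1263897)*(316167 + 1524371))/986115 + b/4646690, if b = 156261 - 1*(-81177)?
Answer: 483001627216826447/458217070935 ≈ 1.0541e+6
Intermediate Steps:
b = 237438 (b = 156261 + 81177 = 237438)
((1828652 - 1263897)*(316167 + 1524371))/986115 + b/4646690 = ((1828652 - 1263897)*(316167 + 1524371))/986115 + 237438/4646690 = (564755*1840538)*(1/986115) + 237438*(1/4646690) = 1039453038190*(1/986115) + 118719/2323345 = 207890607638/197223 + 118719/2323345 = 483001627216826447/458217070935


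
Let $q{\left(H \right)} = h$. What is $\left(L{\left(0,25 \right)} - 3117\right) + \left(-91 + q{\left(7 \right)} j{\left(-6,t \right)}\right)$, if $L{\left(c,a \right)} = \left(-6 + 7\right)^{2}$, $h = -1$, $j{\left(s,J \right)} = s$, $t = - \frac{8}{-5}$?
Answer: $-3201$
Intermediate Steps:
$t = \frac{8}{5}$ ($t = \left(-8\right) \left(- \frac{1}{5}\right) = \frac{8}{5} \approx 1.6$)
$L{\left(c,a \right)} = 1$ ($L{\left(c,a \right)} = 1^{2} = 1$)
$q{\left(H \right)} = -1$
$\left(L{\left(0,25 \right)} - 3117\right) + \left(-91 + q{\left(7 \right)} j{\left(-6,t \right)}\right) = \left(1 - 3117\right) - 85 = -3116 + \left(-91 + 6\right) = -3116 - 85 = -3201$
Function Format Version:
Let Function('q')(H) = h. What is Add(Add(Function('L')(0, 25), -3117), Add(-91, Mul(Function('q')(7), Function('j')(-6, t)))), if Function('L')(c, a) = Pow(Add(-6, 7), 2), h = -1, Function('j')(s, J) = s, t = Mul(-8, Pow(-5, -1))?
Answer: -3201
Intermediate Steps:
t = Rational(8, 5) (t = Mul(-8, Rational(-1, 5)) = Rational(8, 5) ≈ 1.6000)
Function('L')(c, a) = 1 (Function('L')(c, a) = Pow(1, 2) = 1)
Function('q')(H) = -1
Add(Add(Function('L')(0, 25), -3117), Add(-91, Mul(Function('q')(7), Function('j')(-6, t)))) = Add(Add(1, -3117), Add(-91, Mul(-1, -6))) = Add(-3116, Add(-91, 6)) = Add(-3116, -85) = -3201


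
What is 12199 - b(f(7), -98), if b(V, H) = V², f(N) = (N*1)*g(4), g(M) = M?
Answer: 11415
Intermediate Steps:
f(N) = 4*N (f(N) = (N*1)*4 = N*4 = 4*N)
12199 - b(f(7), -98) = 12199 - (4*7)² = 12199 - 1*28² = 12199 - 1*784 = 12199 - 784 = 11415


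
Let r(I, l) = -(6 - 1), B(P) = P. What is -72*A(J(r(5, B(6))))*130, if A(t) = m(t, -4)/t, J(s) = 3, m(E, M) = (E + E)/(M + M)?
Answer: 2340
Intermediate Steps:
r(I, l) = -5 (r(I, l) = -1*5 = -5)
m(E, M) = E/M (m(E, M) = (2*E)/((2*M)) = (2*E)*(1/(2*M)) = E/M)
A(t) = -1/4 (A(t) = (t/(-4))/t = (t*(-1/4))/t = (-t/4)/t = -1/4)
-72*A(J(r(5, B(6))))*130 = -72*(-1/4)*130 = 18*130 = 2340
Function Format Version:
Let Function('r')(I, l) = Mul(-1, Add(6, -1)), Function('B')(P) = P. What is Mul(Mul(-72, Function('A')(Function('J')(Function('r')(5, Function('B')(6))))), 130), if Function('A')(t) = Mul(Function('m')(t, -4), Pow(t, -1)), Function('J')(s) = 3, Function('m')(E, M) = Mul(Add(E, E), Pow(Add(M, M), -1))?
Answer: 2340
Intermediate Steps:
Function('r')(I, l) = -5 (Function('r')(I, l) = Mul(-1, 5) = -5)
Function('m')(E, M) = Mul(E, Pow(M, -1)) (Function('m')(E, M) = Mul(Mul(2, E), Pow(Mul(2, M), -1)) = Mul(Mul(2, E), Mul(Rational(1, 2), Pow(M, -1))) = Mul(E, Pow(M, -1)))
Function('A')(t) = Rational(-1, 4) (Function('A')(t) = Mul(Mul(t, Pow(-4, -1)), Pow(t, -1)) = Mul(Mul(t, Rational(-1, 4)), Pow(t, -1)) = Mul(Mul(Rational(-1, 4), t), Pow(t, -1)) = Rational(-1, 4))
Mul(Mul(-72, Function('A')(Function('J')(Function('r')(5, Function('B')(6))))), 130) = Mul(Mul(-72, Rational(-1, 4)), 130) = Mul(18, 130) = 2340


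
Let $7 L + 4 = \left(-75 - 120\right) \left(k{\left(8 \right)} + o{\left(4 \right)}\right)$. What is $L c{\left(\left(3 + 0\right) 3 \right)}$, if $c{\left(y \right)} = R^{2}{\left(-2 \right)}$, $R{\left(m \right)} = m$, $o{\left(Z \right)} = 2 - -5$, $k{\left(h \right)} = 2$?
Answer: $- \frac{7036}{7} \approx -1005.1$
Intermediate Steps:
$o{\left(Z \right)} = 7$ ($o{\left(Z \right)} = 2 + 5 = 7$)
$L = - \frac{1759}{7}$ ($L = - \frac{4}{7} + \frac{\left(-75 - 120\right) \left(2 + 7\right)}{7} = - \frac{4}{7} + \frac{\left(-195\right) 9}{7} = - \frac{4}{7} + \frac{1}{7} \left(-1755\right) = - \frac{4}{7} - \frac{1755}{7} = - \frac{1759}{7} \approx -251.29$)
$c{\left(y \right)} = 4$ ($c{\left(y \right)} = \left(-2\right)^{2} = 4$)
$L c{\left(\left(3 + 0\right) 3 \right)} = \left(- \frac{1759}{7}\right) 4 = - \frac{7036}{7}$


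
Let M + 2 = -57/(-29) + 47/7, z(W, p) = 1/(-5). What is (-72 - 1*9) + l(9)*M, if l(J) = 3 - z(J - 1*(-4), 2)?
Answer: -60519/1015 ≈ -59.625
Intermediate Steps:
z(W, p) = -⅕
M = 1356/203 (M = -2 + (-57/(-29) + 47/7) = -2 + (-57*(-1/29) + 47*(⅐)) = -2 + (57/29 + 47/7) = -2 + 1762/203 = 1356/203 ≈ 6.6798)
l(J) = 16/5 (l(J) = 3 - 1*(-⅕) = 3 + ⅕ = 16/5)
(-72 - 1*9) + l(9)*M = (-72 - 1*9) + (16/5)*(1356/203) = (-72 - 9) + 21696/1015 = -81 + 21696/1015 = -60519/1015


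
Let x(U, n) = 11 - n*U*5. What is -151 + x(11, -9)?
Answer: 355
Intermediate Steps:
x(U, n) = 11 - 5*U*n (x(U, n) = 11 - U*n*5 = 11 - 5*U*n)
-151 + x(11, -9) = -151 + (11 - 5*11*(-9)) = -151 + (11 + 495) = -151 + 506 = 355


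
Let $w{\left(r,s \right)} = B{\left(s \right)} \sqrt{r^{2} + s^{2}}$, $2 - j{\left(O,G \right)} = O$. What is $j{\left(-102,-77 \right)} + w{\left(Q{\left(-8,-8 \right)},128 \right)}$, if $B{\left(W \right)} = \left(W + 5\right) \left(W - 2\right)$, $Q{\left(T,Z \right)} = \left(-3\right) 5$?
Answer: $104 + 16758 \sqrt{16609} \approx 2.1598 \cdot 10^{6}$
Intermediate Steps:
$j{\left(O,G \right)} = 2 - O$
$Q{\left(T,Z \right)} = -15$
$B{\left(W \right)} = \left(-2 + W\right) \left(5 + W\right)$ ($B{\left(W \right)} = \left(5 + W\right) \left(-2 + W\right) = \left(-2 + W\right) \left(5 + W\right)$)
$w{\left(r,s \right)} = \sqrt{r^{2} + s^{2}} \left(-10 + s^{2} + 3 s\right)$ ($w{\left(r,s \right)} = \left(-10 + s^{2} + 3 s\right) \sqrt{r^{2} + s^{2}} = \sqrt{r^{2} + s^{2}} \left(-10 + s^{2} + 3 s\right)$)
$j{\left(-102,-77 \right)} + w{\left(Q{\left(-8,-8 \right)},128 \right)} = \left(2 - -102\right) + \sqrt{\left(-15\right)^{2} + 128^{2}} \left(-10 + 128^{2} + 3 \cdot 128\right) = \left(2 + 102\right) + \sqrt{225 + 16384} \left(-10 + 16384 + 384\right) = 104 + \sqrt{16609} \cdot 16758 = 104 + 16758 \sqrt{16609}$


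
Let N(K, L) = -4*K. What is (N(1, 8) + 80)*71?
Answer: 5396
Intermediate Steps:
(N(1, 8) + 80)*71 = (-4*1 + 80)*71 = (-4 + 80)*71 = 76*71 = 5396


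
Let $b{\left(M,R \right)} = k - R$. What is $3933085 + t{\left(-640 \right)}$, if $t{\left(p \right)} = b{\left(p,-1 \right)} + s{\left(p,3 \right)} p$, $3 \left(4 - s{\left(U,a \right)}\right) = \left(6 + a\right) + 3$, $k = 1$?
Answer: $3933087$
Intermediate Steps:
$s{\left(U,a \right)} = 1 - \frac{a}{3}$ ($s{\left(U,a \right)} = 4 - \frac{\left(6 + a\right) + 3}{3} = 4 - \frac{9 + a}{3} = 4 - \left(3 + \frac{a}{3}\right) = 1 - \frac{a}{3}$)
$b{\left(M,R \right)} = 1 - R$
$t{\left(p \right)} = 2$ ($t{\left(p \right)} = \left(1 - -1\right) + \left(1 - 1\right) p = \left(1 + 1\right) + \left(1 - 1\right) p = 2 + 0 p = 2 + 0 = 2$)
$3933085 + t{\left(-640 \right)} = 3933085 + 2 = 3933087$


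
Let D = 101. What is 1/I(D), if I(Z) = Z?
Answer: 1/101 ≈ 0.0099010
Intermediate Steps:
1/I(D) = 1/101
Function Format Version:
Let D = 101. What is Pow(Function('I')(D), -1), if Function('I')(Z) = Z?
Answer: Rational(1, 101) ≈ 0.0099010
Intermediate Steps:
Pow(Function('I')(D), -1) = Pow(101, -1) = Rational(1, 101)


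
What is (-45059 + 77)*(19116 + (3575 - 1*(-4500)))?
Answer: -1223105562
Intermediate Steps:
(-45059 + 77)*(19116 + (3575 - 1*(-4500))) = -44982*(19116 + (3575 + 4500)) = -44982*(19116 + 8075) = -44982*27191 = -1223105562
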